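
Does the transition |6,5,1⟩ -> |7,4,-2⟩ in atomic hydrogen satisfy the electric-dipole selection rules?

forbidden

Initial l = 5, final l = 4, so Δl = -1. E1 requires Δl = ±1: passes.
Δm_l = -2 − (1) = -3. E1 requires Δm_l = 0, ±1: fails.
The transition is electric-dipole forbidden.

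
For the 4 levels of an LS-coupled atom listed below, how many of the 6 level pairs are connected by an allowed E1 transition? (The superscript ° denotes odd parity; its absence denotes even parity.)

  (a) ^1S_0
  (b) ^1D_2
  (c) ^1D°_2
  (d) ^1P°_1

3

(a)–(b): forbidden (parity, ΔL, ΔJ).
(a)–(c): forbidden (ΔL, ΔJ).
(a)–(d): allowed.
(b)–(c): allowed.
(b)–(d): allowed.
(c)–(d): forbidden (parity).
Allowed pairs: 3 of 6.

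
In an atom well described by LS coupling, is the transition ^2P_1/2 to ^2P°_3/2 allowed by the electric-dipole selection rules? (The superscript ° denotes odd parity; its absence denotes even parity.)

Parity must change: even → odd — ok.
ΔS = 0: S: 1/2 → 1/2 — ok.
ΔL = 0, ±1 (not L=0↔0): L: 1 → 1, ΔL = +0 — ok.
ΔJ = 0, ±1 (not J=0↔0): J: 1/2 → 3/2, ΔJ = +1 — ok.
All four E1 rules are satisfied.

allowed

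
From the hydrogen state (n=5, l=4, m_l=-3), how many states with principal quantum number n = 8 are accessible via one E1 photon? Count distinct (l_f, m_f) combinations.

5

E1 requires Δl = ±1, so l_f ∈ {3, 5}; with 0 ≤ l_f ≤ n_f−1 = 7, the allowed l_f values are {3, 5}.
For l_f = 3: m_f ∈ {m_i−1, m_i, m_i+1} ∩ [−3, 3] = {-3, -2} → 2 states.
For l_f = 5: m_f ∈ {m_i−1, m_i, m_i+1} ∩ [−5, 5] = {-4, -3, -2} → 3 states.
Total: 5.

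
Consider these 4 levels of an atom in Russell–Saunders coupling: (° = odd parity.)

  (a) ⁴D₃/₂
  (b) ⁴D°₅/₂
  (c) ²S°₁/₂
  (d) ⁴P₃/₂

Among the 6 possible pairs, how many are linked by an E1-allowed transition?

2

(a)–(b): allowed.
(a)–(c): forbidden (ΔS, ΔL).
(a)–(d): forbidden (parity).
(b)–(c): forbidden (parity, ΔS, ΔL, ΔJ).
(b)–(d): allowed.
(c)–(d): forbidden (ΔS).
Allowed pairs: 2 of 6.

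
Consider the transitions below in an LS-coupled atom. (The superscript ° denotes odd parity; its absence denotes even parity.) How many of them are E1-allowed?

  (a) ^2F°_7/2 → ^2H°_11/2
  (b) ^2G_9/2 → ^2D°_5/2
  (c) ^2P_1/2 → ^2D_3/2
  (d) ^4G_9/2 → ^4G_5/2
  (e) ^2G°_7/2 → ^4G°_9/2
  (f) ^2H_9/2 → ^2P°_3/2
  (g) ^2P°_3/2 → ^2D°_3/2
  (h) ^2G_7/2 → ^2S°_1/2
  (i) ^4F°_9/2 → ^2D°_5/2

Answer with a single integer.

0

(a) forbidden (parity, ΔL, ΔJ fail)
(b) forbidden (ΔL, ΔJ fail)
(c) forbidden (parity fails)
(d) forbidden (parity, ΔJ fail)
(e) forbidden (parity, ΔS fail)
(f) forbidden (ΔL, ΔJ fail)
(g) forbidden (parity fails)
(h) forbidden (ΔL, ΔJ fail)
(i) forbidden (parity, ΔS, ΔJ fail)
Total allowed: 0 of 9.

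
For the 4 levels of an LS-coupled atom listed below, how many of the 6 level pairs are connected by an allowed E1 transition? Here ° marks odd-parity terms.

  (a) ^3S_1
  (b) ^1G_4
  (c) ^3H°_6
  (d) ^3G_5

1

(a)–(b): forbidden (parity, ΔS, ΔL, ΔJ).
(a)–(c): forbidden (ΔL, ΔJ).
(a)–(d): forbidden (parity, ΔL, ΔJ).
(b)–(c): forbidden (ΔS, ΔJ).
(b)–(d): forbidden (parity, ΔS).
(c)–(d): allowed.
Allowed pairs: 1 of 6.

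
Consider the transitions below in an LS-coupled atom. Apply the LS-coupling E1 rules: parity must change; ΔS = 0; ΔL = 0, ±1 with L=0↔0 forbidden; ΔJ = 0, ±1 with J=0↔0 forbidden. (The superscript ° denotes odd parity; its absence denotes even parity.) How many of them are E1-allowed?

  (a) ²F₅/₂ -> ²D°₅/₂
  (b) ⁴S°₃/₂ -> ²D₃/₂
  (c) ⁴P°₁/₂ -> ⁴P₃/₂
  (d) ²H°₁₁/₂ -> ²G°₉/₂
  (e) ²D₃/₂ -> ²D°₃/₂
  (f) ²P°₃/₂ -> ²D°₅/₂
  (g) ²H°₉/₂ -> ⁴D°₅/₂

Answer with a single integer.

(a) allowed
(b) forbidden (ΔS, ΔL fail)
(c) allowed
(d) forbidden (parity fails)
(e) allowed
(f) forbidden (parity fails)
(g) forbidden (parity, ΔS, ΔL, ΔJ fail)
Total allowed: 3 of 7.

3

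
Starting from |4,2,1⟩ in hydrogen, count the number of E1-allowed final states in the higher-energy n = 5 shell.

E1 requires Δl = ±1, so l_f ∈ {1, 3}; with 0 ≤ l_f ≤ n_f−1 = 4, the allowed l_f values are {1, 3}.
For l_f = 1: m_f ∈ {m_i−1, m_i, m_i+1} ∩ [−1, 1] = {0, 1} → 2 states.
For l_f = 3: m_f ∈ {m_i−1, m_i, m_i+1} ∩ [−3, 3] = {0, 1, 2} → 3 states.
Total: 5.

5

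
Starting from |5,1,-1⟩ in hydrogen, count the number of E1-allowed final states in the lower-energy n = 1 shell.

1

E1 requires Δl = ±1, so l_f ∈ {0, 2}; with 0 ≤ l_f ≤ n_f−1 = 0, the allowed l_f values are {0}.
For l_f = 0: m_f ∈ {m_i−1, m_i, m_i+1} ∩ [−0, 0] = {0} → 1 state.
Total: 1.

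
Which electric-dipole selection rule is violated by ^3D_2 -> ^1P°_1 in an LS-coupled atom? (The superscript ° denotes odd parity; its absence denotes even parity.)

Parity must change: even → odd — passes.
ΔS = 0: S: 1 → 0 — fails.
ΔL = 0, ±1 (not L=0↔0): L: 2 → 1, ΔL = -1 — passes.
ΔJ = 0, ±1 (not J=0↔0): J: 2 → 1, ΔJ = -1 — passes.

the ΔS = 0 rule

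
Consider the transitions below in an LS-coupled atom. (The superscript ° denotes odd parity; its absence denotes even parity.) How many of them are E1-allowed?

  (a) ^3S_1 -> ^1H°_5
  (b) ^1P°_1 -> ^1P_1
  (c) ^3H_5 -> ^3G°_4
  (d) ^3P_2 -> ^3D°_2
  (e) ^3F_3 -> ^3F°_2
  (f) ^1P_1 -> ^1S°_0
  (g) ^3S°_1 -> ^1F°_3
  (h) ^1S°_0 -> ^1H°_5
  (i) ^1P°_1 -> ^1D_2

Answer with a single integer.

6

(a) forbidden (ΔS, ΔL, ΔJ fail)
(b) allowed
(c) allowed
(d) allowed
(e) allowed
(f) allowed
(g) forbidden (parity, ΔS, ΔL, ΔJ fail)
(h) forbidden (parity, ΔL, ΔJ fail)
(i) allowed
Total allowed: 6 of 9.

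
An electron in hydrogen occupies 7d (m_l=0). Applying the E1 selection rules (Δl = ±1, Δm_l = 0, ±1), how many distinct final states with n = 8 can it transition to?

E1 requires Δl = ±1, so l_f ∈ {1, 3}; with 0 ≤ l_f ≤ n_f−1 = 7, the allowed l_f values are {1, 3}.
For l_f = 1: m_f ∈ {m_i−1, m_i, m_i+1} ∩ [−1, 1] = {-1, 0, 1} → 3 states.
For l_f = 3: m_f ∈ {m_i−1, m_i, m_i+1} ∩ [−3, 3] = {-1, 0, 1} → 3 states.
Total: 6.

6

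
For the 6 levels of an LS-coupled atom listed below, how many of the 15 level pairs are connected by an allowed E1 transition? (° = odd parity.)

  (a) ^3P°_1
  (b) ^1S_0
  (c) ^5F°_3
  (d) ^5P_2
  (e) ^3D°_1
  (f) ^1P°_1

(a)–(b): forbidden (ΔS).
(a)–(c): forbidden (parity, ΔS, ΔL, ΔJ).
(a)–(d): forbidden (ΔS).
(a)–(e): forbidden (parity).
(a)–(f): forbidden (parity, ΔS).
(b)–(c): forbidden (ΔS, ΔL, ΔJ).
(b)–(d): forbidden (parity, ΔS, ΔJ).
(b)–(e): forbidden (ΔS, ΔL).
(b)–(f): allowed.
(c)–(d): forbidden (ΔL).
(c)–(e): forbidden (parity, ΔS, ΔJ).
(c)–(f): forbidden (parity, ΔS, ΔL, ΔJ).
(d)–(e): forbidden (ΔS).
(d)–(f): forbidden (ΔS).
(e)–(f): forbidden (parity, ΔS).
Allowed pairs: 1 of 15.

1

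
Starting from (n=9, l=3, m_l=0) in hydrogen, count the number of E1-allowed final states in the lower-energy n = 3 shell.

E1 requires Δl = ±1, so l_f ∈ {2, 4}; with 0 ≤ l_f ≤ n_f−1 = 2, the allowed l_f values are {2}.
For l_f = 2: m_f ∈ {m_i−1, m_i, m_i+1} ∩ [−2, 2] = {-1, 0, 1} → 3 states.
Total: 3.

3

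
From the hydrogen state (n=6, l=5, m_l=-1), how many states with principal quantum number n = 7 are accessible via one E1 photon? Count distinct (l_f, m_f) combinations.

6

E1 requires Δl = ±1, so l_f ∈ {4, 6}; with 0 ≤ l_f ≤ n_f−1 = 6, the allowed l_f values are {4, 6}.
For l_f = 4: m_f ∈ {m_i−1, m_i, m_i+1} ∩ [−4, 4] = {-2, -1, 0} → 3 states.
For l_f = 6: m_f ∈ {m_i−1, m_i, m_i+1} ∩ [−6, 6] = {-2, -1, 0} → 3 states.
Total: 6.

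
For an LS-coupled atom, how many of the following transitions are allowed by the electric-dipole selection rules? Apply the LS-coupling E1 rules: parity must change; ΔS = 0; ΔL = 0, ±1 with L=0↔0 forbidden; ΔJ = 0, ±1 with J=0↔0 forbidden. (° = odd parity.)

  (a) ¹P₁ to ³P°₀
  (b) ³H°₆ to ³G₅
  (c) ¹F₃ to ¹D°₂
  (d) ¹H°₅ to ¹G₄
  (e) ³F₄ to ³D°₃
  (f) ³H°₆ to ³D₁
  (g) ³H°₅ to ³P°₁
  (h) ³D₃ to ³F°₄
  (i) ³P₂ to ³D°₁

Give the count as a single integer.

(a) forbidden (ΔS fails)
(b) allowed
(c) allowed
(d) allowed
(e) allowed
(f) forbidden (ΔL, ΔJ fail)
(g) forbidden (parity, ΔL, ΔJ fail)
(h) allowed
(i) allowed
Total allowed: 6 of 9.

6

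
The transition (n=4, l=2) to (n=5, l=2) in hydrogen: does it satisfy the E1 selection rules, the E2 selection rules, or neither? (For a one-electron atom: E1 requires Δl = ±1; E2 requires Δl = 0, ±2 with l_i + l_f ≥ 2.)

Δl = 2 − 2 = +0; l_i + l_f = 4.
E1 (Δl = ±1): not satisfied.
E2 (Δl = 0,±2, l_i+l_f ≥ 2): satisfied.

E2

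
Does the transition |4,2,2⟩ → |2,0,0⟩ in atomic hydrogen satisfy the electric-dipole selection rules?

Initial l = 2, final l = 0, so Δl = -2. E1 requires Δl = ±1: ✗.
Δm_l = 0 − (2) = -2. E1 requires Δm_l = 0, ±1: ✗.
The transition is electric-dipole forbidden.

forbidden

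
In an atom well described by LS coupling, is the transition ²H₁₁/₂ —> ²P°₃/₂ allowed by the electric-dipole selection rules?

forbidden

Parity must change: even → odd — passes.
ΔS = 0: S: 1/2 → 1/2 — passes.
ΔL = 0, ±1 (not L=0↔0): L: 5 → 1, ΔL = -4 — fails.
ΔJ = 0, ±1 (not J=0↔0): J: 11/2 → 3/2, ΔJ = -4 — fails.
Rule(s) violated: ΔL, ΔJ.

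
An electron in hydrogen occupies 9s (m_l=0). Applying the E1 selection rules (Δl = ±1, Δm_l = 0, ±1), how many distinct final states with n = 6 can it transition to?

E1 requires Δl = ±1, so l_f ∈ {-1, 1}; with 0 ≤ l_f ≤ n_f−1 = 5, the allowed l_f values are {1}.
For l_f = 1: m_f ∈ {m_i−1, m_i, m_i+1} ∩ [−1, 1] = {-1, 0, 1} → 3 states.
Total: 3.

3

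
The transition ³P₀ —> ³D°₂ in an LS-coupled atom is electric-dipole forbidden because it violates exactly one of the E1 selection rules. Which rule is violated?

the ΔJ = 0, ±1 rule

ΔJ = 0, ±1 (not J=0↔0): J: 0 → 2, ΔJ = +2 — ✗.
Parity must change: even → odd — ✓.
ΔL = 0, ±1 (not L=0↔0): L: 1 → 2, ΔL = +1 — ✓.
ΔS = 0: S: 1 → 1 — ✓.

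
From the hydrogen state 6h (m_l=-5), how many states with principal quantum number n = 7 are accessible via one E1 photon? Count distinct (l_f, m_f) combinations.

E1 requires Δl = ±1, so l_f ∈ {4, 6}; with 0 ≤ l_f ≤ n_f−1 = 6, the allowed l_f values are {4, 6}.
For l_f = 4: m_f ∈ {m_i−1, m_i, m_i+1} ∩ [−4, 4] = {-4} → 1 state.
For l_f = 6: m_f ∈ {m_i−1, m_i, m_i+1} ∩ [−6, 6] = {-6, -5, -4} → 3 states.
Total: 4.

4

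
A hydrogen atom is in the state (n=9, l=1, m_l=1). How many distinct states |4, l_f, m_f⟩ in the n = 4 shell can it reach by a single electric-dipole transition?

4

E1 requires Δl = ±1, so l_f ∈ {0, 2}; with 0 ≤ l_f ≤ n_f−1 = 3, the allowed l_f values are {0, 2}.
For l_f = 0: m_f ∈ {m_i−1, m_i, m_i+1} ∩ [−0, 0] = {0} → 1 state.
For l_f = 2: m_f ∈ {m_i−1, m_i, m_i+1} ∩ [−2, 2] = {0, 1, 2} → 3 states.
Total: 4.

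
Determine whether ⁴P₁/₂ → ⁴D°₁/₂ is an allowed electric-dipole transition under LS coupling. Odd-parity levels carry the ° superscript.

allowed

Parity must change: even → odd — ok.
ΔS = 0: S: 3/2 → 3/2 — ok.
ΔL = 0, ±1 (not L=0↔0): L: 1 → 2, ΔL = +1 — ok.
ΔJ = 0, ±1 (not J=0↔0): J: 1/2 → 1/2, ΔJ = +0 — ok.
All four E1 rules are satisfied.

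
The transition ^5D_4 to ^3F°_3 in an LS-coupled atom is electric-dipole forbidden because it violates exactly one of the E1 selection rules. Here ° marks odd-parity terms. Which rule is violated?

Initial level: S=2, L=2, J=4, parity even. Final level: S=1, L=3, J=3, parity odd.
Parity must change: even → odd — ✓.
ΔS = 0: S: 2 → 1 — ✗.
ΔL = 0, ±1 (not L=0↔0): L: 2 → 3, ΔL = +1 — ✓.
ΔJ = 0, ±1 (not J=0↔0): J: 4 → 3, ΔJ = -1 — ✓.

the ΔS = 0 rule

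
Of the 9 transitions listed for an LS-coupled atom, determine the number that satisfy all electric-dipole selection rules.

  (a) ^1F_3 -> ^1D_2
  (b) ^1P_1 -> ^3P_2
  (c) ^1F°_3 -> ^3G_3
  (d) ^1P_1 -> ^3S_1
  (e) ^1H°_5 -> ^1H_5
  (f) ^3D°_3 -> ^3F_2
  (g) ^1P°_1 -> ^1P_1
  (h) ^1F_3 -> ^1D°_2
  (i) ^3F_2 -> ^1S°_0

(a) forbidden (parity fails)
(b) forbidden (parity, ΔS fail)
(c) forbidden (ΔS fails)
(d) forbidden (parity, ΔS fail)
(e) allowed
(f) allowed
(g) allowed
(h) allowed
(i) forbidden (ΔS, ΔL, ΔJ fail)
Total allowed: 4 of 9.

4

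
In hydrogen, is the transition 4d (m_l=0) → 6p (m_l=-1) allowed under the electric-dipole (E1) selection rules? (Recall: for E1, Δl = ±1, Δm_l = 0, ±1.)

allowed

Initial l = 2, final l = 1, so Δl = -1. E1 requires Δl = ±1: ✓.
m_l: 0 → -1 (Δm_l = -1). |Δm_l| ≤ 1 ✓.
All E1 selection rules are satisfied.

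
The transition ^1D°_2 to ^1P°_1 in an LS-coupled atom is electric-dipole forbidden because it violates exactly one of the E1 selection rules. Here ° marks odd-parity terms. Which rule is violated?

parity

Reading off the term symbols: S 0→0, L 2→1, J 2→1, parity odd→odd.
Parity must change: odd → odd — violated.
ΔS = 0: S: 0 → 0 — satisfied.
ΔL = 0, ±1 (not L=0↔0): L: 2 → 1, ΔL = -1 — satisfied.
ΔJ = 0, ±1 (not J=0↔0): J: 2 → 1, ΔJ = -1 — satisfied.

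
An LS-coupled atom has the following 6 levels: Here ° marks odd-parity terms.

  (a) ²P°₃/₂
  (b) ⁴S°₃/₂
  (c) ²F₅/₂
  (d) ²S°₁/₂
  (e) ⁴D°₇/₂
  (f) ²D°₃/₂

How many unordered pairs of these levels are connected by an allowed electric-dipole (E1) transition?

1

(a)–(b): forbidden (parity, ΔS).
(a)–(c): forbidden (ΔL).
(a)–(d): forbidden (parity).
(a)–(e): forbidden (parity, ΔS, ΔJ).
(a)–(f): forbidden (parity).
(b)–(c): forbidden (ΔS, ΔL).
(b)–(d): forbidden (parity, ΔS, ΔL).
(b)–(e): forbidden (parity, ΔL, ΔJ).
(b)–(f): forbidden (parity, ΔS, ΔL).
(c)–(d): forbidden (ΔL, ΔJ).
(c)–(e): forbidden (ΔS).
(c)–(f): allowed.
(d)–(e): forbidden (parity, ΔS, ΔL, ΔJ).
(d)–(f): forbidden (parity, ΔL).
(e)–(f): forbidden (parity, ΔS, ΔJ).
Allowed pairs: 1 of 15.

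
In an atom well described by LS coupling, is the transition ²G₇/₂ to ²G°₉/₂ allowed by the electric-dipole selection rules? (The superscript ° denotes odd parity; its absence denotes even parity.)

Parity must change: even → odd — ok.
ΔL = 0, ±1 (not L=0↔0): L: 4 → 4, ΔL = +0 — ok.
ΔS = 0: S: 1/2 → 1/2 — ok.
ΔJ = 0, ±1 (not J=0↔0): J: 7/2 → 9/2, ΔJ = +1 — ok.
All four E1 rules are satisfied.

allowed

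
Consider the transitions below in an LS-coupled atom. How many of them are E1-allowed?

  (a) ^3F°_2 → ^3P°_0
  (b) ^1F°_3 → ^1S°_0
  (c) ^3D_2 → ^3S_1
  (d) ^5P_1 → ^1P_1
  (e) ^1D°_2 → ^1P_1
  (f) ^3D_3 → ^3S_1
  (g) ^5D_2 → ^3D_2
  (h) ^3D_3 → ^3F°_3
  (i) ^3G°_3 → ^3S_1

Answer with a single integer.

2

(a) forbidden (parity, ΔL, ΔJ fail)
(b) forbidden (parity, ΔL, ΔJ fail)
(c) forbidden (parity, ΔL fail)
(d) forbidden (parity, ΔS fail)
(e) allowed
(f) forbidden (parity, ΔL, ΔJ fail)
(g) forbidden (parity, ΔS fail)
(h) allowed
(i) forbidden (ΔL, ΔJ fail)
Total allowed: 2 of 9.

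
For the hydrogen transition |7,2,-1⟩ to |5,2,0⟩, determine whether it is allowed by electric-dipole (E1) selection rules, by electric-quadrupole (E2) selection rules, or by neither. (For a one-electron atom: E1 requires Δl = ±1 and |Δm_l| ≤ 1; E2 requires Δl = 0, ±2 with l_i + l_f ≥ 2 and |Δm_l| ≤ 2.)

Δl = 2 − 2 = +0; l_i + l_f = 4.
Δm_l = +1.
E1 (Δl = ±1, |Δm_l| ≤ 1): not satisfied.
E2 (Δl = 0,±2, l_i+l_f ≥ 2, |Δm_l| ≤ 2): satisfied.

E2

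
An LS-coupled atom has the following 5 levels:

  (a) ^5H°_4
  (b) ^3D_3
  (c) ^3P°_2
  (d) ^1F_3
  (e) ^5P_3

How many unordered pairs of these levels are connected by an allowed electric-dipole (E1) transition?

(a)–(b): forbidden (ΔS, ΔL).
(a)–(c): forbidden (parity, ΔS, ΔL, ΔJ).
(a)–(d): forbidden (ΔS, ΔL).
(a)–(e): forbidden (ΔL).
(b)–(c): allowed.
(b)–(d): forbidden (parity, ΔS).
(b)–(e): forbidden (parity, ΔS).
(c)–(d): forbidden (ΔS, ΔL).
(c)–(e): forbidden (ΔS).
(d)–(e): forbidden (parity, ΔS, ΔL).
Allowed pairs: 1 of 10.

1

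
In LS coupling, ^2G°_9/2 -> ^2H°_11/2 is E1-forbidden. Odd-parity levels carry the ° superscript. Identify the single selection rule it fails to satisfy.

parity

Reading off the term symbols: S 1/2→1/2, L 4→5, J 9/2→11/2, parity odd→odd.
ΔS = 0: S: 1/2 → 1/2 — passes.
Parity must change: odd → odd — fails.
ΔJ = 0, ±1 (not J=0↔0): J: 9/2 → 11/2, ΔJ = +1 — passes.
ΔL = 0, ±1 (not L=0↔0): L: 4 → 5, ΔL = +1 — passes.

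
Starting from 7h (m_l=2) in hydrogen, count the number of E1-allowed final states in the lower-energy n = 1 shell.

0

E1 requires l_f ∈ {4, 6}, but neither lies in [0, 0], so no final state is reachable.
Total: 0.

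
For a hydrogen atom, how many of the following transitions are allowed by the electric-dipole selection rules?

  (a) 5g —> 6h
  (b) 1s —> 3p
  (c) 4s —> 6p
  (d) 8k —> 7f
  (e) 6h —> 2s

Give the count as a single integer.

3

(a) allowed
(b) allowed
(c) allowed
(d) forbidden — Δl = -4 (E1 requires Δl = ±1)
(e) forbidden — Δl = -5 (E1 requires Δl = ±1)
Total allowed: 3 of 5.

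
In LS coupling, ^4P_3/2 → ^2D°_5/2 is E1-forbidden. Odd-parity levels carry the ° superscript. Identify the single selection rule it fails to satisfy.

the ΔS = 0 rule

Reading off the term symbols: S 3/2→1/2, L 1→2, J 3/2→5/2, parity even→odd.
ΔL = 0, ±1 (not L=0↔0): L: 1 → 2, ΔL = +1 — ok.
ΔS = 0: S: 3/2 → 1/2 — fails.
Parity must change: even → odd — ok.
ΔJ = 0, ±1 (not J=0↔0): J: 3/2 → 5/2, ΔJ = +1 — ok.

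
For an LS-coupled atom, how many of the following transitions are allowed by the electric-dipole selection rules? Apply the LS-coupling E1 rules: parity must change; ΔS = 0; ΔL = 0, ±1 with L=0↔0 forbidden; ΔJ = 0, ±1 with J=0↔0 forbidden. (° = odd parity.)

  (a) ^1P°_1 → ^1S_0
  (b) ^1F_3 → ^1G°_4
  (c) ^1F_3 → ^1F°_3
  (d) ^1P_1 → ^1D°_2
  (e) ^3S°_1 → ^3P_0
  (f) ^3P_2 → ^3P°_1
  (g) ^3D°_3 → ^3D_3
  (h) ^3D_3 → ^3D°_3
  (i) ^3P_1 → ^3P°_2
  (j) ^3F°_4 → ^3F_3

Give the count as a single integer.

(a) allowed
(b) allowed
(c) allowed
(d) allowed
(e) allowed
(f) allowed
(g) allowed
(h) allowed
(i) allowed
(j) allowed
Total allowed: 10 of 10.

10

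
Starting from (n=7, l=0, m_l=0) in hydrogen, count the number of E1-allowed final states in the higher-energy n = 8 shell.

E1 requires Δl = ±1, so l_f ∈ {-1, 1}; with 0 ≤ l_f ≤ n_f−1 = 7, the allowed l_f values are {1}.
For l_f = 1: m_f ∈ {m_i−1, m_i, m_i+1} ∩ [−1, 1] = {-1, 0, 1} → 3 states.
Total: 3.

3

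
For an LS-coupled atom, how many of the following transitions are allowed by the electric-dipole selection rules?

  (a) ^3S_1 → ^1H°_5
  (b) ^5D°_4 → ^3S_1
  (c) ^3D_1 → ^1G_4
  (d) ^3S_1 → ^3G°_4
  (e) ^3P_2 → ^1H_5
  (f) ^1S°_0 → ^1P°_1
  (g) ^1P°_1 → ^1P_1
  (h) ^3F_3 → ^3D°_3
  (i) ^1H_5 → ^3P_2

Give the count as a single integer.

2

(a) forbidden (ΔS, ΔL, ΔJ fail)
(b) forbidden (ΔS, ΔL, ΔJ fail)
(c) forbidden (parity, ΔS, ΔL, ΔJ fail)
(d) forbidden (ΔL, ΔJ fail)
(e) forbidden (parity, ΔS, ΔL, ΔJ fail)
(f) forbidden (parity fails)
(g) allowed
(h) allowed
(i) forbidden (parity, ΔS, ΔL, ΔJ fail)
Total allowed: 2 of 9.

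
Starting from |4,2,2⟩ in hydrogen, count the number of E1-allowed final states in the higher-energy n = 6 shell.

4

E1 requires Δl = ±1, so l_f ∈ {1, 3}; with 0 ≤ l_f ≤ n_f−1 = 5, the allowed l_f values are {1, 3}.
For l_f = 1: m_f ∈ {m_i−1, m_i, m_i+1} ∩ [−1, 1] = {1} → 1 state.
For l_f = 3: m_f ∈ {m_i−1, m_i, m_i+1} ∩ [−3, 3] = {1, 2, 3} → 3 states.
Total: 4.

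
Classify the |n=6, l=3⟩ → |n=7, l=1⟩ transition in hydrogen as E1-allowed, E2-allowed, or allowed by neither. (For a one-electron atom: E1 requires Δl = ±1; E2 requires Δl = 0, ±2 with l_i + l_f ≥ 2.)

Δl = 1 − 3 = -2; l_i + l_f = 4.
E1 (Δl = ±1): not satisfied.
E2 (Δl = 0,±2, l_i+l_f ≥ 2): satisfied.

E2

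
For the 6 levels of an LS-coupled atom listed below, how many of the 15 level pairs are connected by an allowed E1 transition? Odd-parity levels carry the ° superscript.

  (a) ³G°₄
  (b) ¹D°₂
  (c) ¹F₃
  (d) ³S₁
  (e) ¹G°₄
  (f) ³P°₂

(a)–(b): forbidden (parity, ΔS, ΔL, ΔJ).
(a)–(c): forbidden (ΔS).
(a)–(d): forbidden (ΔL, ΔJ).
(a)–(e): forbidden (parity, ΔS).
(a)–(f): forbidden (parity, ΔL, ΔJ).
(b)–(c): allowed.
(b)–(d): forbidden (ΔS, ΔL).
(b)–(e): forbidden (parity, ΔL, ΔJ).
(b)–(f): forbidden (parity, ΔS).
(c)–(d): forbidden (parity, ΔS, ΔL, ΔJ).
(c)–(e): allowed.
(c)–(f): forbidden (ΔS, ΔL).
(d)–(e): forbidden (ΔS, ΔL, ΔJ).
(d)–(f): allowed.
(e)–(f): forbidden (parity, ΔS, ΔL, ΔJ).
Allowed pairs: 3 of 15.

3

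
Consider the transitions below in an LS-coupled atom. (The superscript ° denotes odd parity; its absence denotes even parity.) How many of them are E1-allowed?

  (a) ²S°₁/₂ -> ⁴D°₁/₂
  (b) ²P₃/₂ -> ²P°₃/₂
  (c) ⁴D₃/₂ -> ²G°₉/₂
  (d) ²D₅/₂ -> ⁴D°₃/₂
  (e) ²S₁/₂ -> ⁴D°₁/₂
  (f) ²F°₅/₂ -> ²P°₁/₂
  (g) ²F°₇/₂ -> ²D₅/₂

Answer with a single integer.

(a) forbidden (parity, ΔS, ΔL fail)
(b) allowed
(c) forbidden (ΔS, ΔL, ΔJ fail)
(d) forbidden (ΔS fails)
(e) forbidden (ΔS, ΔL fail)
(f) forbidden (parity, ΔL, ΔJ fail)
(g) allowed
Total allowed: 2 of 7.

2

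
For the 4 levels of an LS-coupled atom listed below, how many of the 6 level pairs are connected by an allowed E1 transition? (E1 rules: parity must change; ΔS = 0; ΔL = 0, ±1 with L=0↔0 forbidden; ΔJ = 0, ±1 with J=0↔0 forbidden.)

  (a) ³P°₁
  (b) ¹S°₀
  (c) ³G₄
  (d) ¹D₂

0

(a)–(b): forbidden (parity, ΔS).
(a)–(c): forbidden (ΔL, ΔJ).
(a)–(d): forbidden (ΔS).
(b)–(c): forbidden (ΔS, ΔL, ΔJ).
(b)–(d): forbidden (ΔL, ΔJ).
(c)–(d): forbidden (parity, ΔS, ΔL, ΔJ).
Allowed pairs: 0 of 6.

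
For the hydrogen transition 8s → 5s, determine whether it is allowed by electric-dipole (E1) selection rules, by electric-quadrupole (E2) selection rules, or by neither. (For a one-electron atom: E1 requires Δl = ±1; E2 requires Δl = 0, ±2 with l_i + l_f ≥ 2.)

neither

Δl = 0 − 0 = +0; l_i + l_f = 0.
E1 (Δl = ±1): not satisfied.
E2 (Δl = 0,±2, l_i+l_f ≥ 2): not satisfied.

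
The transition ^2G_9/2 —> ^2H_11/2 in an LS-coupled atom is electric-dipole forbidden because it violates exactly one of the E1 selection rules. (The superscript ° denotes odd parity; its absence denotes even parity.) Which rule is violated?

parity

Initial level: S=1/2, L=4, J=9/2, parity even. Final level: S=1/2, L=5, J=11/2, parity even.
Parity must change: even → even — fails.
ΔS = 0: S: 1/2 → 1/2 — passes.
ΔJ = 0, ±1 (not J=0↔0): J: 9/2 → 11/2, ΔJ = +1 — passes.
ΔL = 0, ±1 (not L=0↔0): L: 4 → 5, ΔL = +1 — passes.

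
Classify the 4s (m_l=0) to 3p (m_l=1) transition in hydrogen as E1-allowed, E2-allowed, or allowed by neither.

Δl = 1 − 0 = +1; l_i + l_f = 1.
Δm_l = +1.
E1 (Δl = ±1, |Δm_l| ≤ 1): satisfied.
E2 (Δl = 0,±2, l_i+l_f ≥ 2, |Δm_l| ≤ 2): not satisfied.

E1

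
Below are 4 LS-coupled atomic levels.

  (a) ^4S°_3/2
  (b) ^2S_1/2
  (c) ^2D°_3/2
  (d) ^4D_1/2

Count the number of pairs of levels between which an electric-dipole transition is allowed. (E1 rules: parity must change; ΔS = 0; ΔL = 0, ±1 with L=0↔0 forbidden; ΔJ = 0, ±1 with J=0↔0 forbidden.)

0

(a)–(b): forbidden (ΔS, ΔL).
(a)–(c): forbidden (parity, ΔS, ΔL).
(a)–(d): forbidden (ΔL).
(b)–(c): forbidden (ΔL).
(b)–(d): forbidden (parity, ΔS, ΔL).
(c)–(d): forbidden (ΔS).
Allowed pairs: 0 of 6.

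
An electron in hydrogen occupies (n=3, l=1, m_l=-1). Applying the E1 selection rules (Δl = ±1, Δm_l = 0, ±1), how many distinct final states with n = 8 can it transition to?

E1 requires Δl = ±1, so l_f ∈ {0, 2}; with 0 ≤ l_f ≤ n_f−1 = 7, the allowed l_f values are {0, 2}.
For l_f = 0: m_f ∈ {m_i−1, m_i, m_i+1} ∩ [−0, 0] = {0} → 1 state.
For l_f = 2: m_f ∈ {m_i−1, m_i, m_i+1} ∩ [−2, 2] = {-2, -1, 0} → 3 states.
Total: 4.

4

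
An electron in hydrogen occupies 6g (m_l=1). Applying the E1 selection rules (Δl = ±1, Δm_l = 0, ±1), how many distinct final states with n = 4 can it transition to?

E1 requires Δl = ±1, so l_f ∈ {3, 5}; with 0 ≤ l_f ≤ n_f−1 = 3, the allowed l_f values are {3}.
For l_f = 3: m_f ∈ {m_i−1, m_i, m_i+1} ∩ [−3, 3] = {0, 1, 2} → 3 states.
Total: 3.

3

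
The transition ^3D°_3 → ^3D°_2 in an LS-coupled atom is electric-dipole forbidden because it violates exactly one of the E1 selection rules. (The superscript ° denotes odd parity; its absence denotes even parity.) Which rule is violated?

Initial level: S=1, L=2, J=3, parity odd. Final level: S=1, L=2, J=2, parity odd.
ΔS = 0: S: 1 → 1 — ✓.
Parity must change: odd → odd — ✗.
ΔL = 0, ±1 (not L=0↔0): L: 2 → 2, ΔL = +0 — ✓.
ΔJ = 0, ±1 (not J=0↔0): J: 3 → 2, ΔJ = -1 — ✓.

parity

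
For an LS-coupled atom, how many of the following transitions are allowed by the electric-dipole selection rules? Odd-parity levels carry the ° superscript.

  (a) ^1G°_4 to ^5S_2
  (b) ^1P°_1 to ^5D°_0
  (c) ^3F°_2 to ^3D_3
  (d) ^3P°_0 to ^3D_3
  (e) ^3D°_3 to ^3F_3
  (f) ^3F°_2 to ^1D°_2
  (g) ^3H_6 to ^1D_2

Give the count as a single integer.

2

(a) forbidden (ΔS, ΔL, ΔJ fail)
(b) forbidden (parity, ΔS fail)
(c) allowed
(d) forbidden (ΔJ fails)
(e) allowed
(f) forbidden (parity, ΔS fail)
(g) forbidden (parity, ΔS, ΔL, ΔJ fail)
Total allowed: 2 of 7.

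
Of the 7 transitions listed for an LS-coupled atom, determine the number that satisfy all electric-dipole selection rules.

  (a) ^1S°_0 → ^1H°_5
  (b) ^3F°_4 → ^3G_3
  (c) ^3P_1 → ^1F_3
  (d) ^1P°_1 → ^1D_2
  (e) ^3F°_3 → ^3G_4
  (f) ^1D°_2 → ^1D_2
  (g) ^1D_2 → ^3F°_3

(a) forbidden (parity, ΔL, ΔJ fail)
(b) allowed
(c) forbidden (parity, ΔS, ΔL, ΔJ fail)
(d) allowed
(e) allowed
(f) allowed
(g) forbidden (ΔS fails)
Total allowed: 4 of 7.

4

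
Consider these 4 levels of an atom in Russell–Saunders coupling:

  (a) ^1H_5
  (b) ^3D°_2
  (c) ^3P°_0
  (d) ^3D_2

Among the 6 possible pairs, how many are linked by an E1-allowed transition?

1

(a)–(b): forbidden (ΔS, ΔL, ΔJ).
(a)–(c): forbidden (ΔS, ΔL, ΔJ).
(a)–(d): forbidden (parity, ΔS, ΔL, ΔJ).
(b)–(c): forbidden (parity, ΔJ).
(b)–(d): allowed.
(c)–(d): forbidden (ΔJ).
Allowed pairs: 1 of 6.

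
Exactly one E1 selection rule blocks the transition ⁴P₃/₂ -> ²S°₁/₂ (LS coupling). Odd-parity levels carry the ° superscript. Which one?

the ΔS = 0 rule

Initial level: S=3/2, L=1, J=3/2, parity even. Final level: S=1/2, L=0, J=1/2, parity odd.
Parity must change: even → odd — passes.
ΔS = 0: S: 3/2 → 1/2 — fails.
ΔL = 0, ±1 (not L=0↔0): L: 1 → 0, ΔL = -1 — passes.
ΔJ = 0, ±1 (not J=0↔0): J: 3/2 → 1/2, ΔJ = -1 — passes.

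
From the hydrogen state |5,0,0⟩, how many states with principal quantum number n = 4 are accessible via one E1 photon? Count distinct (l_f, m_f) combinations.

3

E1 requires Δl = ±1, so l_f ∈ {-1, 1}; with 0 ≤ l_f ≤ n_f−1 = 3, the allowed l_f values are {1}.
For l_f = 1: m_f ∈ {m_i−1, m_i, m_i+1} ∩ [−1, 1] = {-1, 0, 1} → 3 states.
Total: 3.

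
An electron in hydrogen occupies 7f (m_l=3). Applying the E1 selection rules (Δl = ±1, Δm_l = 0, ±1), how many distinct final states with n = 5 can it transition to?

4

E1 requires Δl = ±1, so l_f ∈ {2, 4}; with 0 ≤ l_f ≤ n_f−1 = 4, the allowed l_f values are {2, 4}.
For l_f = 2: m_f ∈ {m_i−1, m_i, m_i+1} ∩ [−2, 2] = {2} → 1 state.
For l_f = 4: m_f ∈ {m_i−1, m_i, m_i+1} ∩ [−4, 4] = {2, 3, 4} → 3 states.
Total: 4.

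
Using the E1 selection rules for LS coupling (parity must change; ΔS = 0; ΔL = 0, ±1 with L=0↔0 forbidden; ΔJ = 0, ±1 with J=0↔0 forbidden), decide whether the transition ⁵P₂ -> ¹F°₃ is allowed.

Reading off the term symbols: S 2→0, L 1→3, J 2→3, parity even→odd.
Parity must change: even → odd — passes.
ΔS = 0: S: 2 → 0 — fails.
ΔL = 0, ±1 (not L=0↔0): L: 1 → 3, ΔL = +2 — fails.
ΔJ = 0, ±1 (not J=0↔0): J: 2 → 3, ΔJ = +1 — passes.
Rule(s) violated: ΔS, ΔL.

forbidden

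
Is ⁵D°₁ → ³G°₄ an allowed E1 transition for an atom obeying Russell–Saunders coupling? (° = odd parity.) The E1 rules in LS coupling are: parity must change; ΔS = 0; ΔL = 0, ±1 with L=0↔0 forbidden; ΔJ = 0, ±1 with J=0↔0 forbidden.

forbidden

Reading off the term symbols: S 2→1, L 2→4, J 1→4, parity odd→odd.
Parity must change: odd → odd — ✗.
ΔS = 0: S: 2 → 1 — ✗.
ΔL = 0, ±1 (not L=0↔0): L: 2 → 4, ΔL = +2 — ✗.
ΔJ = 0, ±1 (not J=0↔0): J: 1 → 4, ΔJ = +3 — ✗.
Rule(s) violated: parity, ΔS, ΔL, ΔJ.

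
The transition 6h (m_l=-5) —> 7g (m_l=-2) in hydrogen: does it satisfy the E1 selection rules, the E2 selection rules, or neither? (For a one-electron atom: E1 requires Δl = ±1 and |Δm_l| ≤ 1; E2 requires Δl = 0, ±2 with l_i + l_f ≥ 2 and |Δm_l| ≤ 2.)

Δl = 4 − 5 = -1; l_i + l_f = 9.
Δm_l = +3.
E1 (Δl = ±1, |Δm_l| ≤ 1): not satisfied.
E2 (Δl = 0,±2, l_i+l_f ≥ 2, |Δm_l| ≤ 2): not satisfied.

neither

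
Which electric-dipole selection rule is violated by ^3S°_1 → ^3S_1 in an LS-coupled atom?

the L=0 ↔ L=0 exclusion

Initial level: S=1, L=0, J=1, parity odd. Final level: S=1, L=0, J=1, parity even.
ΔL = 0, ±1 (not L=0↔0): L: 0 → 0, ΔL = +0 — violated.
Parity must change: odd → even — satisfied.
ΔS = 0: S: 1 → 1 — satisfied.
ΔJ = 0, ±1 (not J=0↔0): J: 1 → 1, ΔJ = +0 — satisfied.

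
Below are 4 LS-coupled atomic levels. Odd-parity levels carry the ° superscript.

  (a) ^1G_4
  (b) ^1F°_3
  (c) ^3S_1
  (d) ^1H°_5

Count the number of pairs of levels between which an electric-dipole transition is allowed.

(a)–(b): allowed.
(a)–(c): forbidden (parity, ΔS, ΔL, ΔJ).
(a)–(d): allowed.
(b)–(c): forbidden (ΔS, ΔL, ΔJ).
(b)–(d): forbidden (parity, ΔL, ΔJ).
(c)–(d): forbidden (ΔS, ΔL, ΔJ).
Allowed pairs: 2 of 6.

2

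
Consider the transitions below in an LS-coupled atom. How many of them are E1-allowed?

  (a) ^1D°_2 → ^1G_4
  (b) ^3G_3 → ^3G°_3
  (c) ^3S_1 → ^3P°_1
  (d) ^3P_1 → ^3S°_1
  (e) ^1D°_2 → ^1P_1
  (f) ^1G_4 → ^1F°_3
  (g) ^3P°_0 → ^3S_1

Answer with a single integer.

(a) forbidden (ΔL, ΔJ fail)
(b) allowed
(c) allowed
(d) allowed
(e) allowed
(f) allowed
(g) allowed
Total allowed: 6 of 7.

6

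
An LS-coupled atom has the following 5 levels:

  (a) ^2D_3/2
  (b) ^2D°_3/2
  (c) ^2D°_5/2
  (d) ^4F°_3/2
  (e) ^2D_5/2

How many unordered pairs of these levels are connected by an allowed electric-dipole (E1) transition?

4

(a)–(b): allowed.
(a)–(c): allowed.
(a)–(d): forbidden (ΔS).
(a)–(e): forbidden (parity).
(b)–(c): forbidden (parity).
(b)–(d): forbidden (parity, ΔS).
(b)–(e): allowed.
(c)–(d): forbidden (parity, ΔS).
(c)–(e): allowed.
(d)–(e): forbidden (ΔS).
Allowed pairs: 4 of 10.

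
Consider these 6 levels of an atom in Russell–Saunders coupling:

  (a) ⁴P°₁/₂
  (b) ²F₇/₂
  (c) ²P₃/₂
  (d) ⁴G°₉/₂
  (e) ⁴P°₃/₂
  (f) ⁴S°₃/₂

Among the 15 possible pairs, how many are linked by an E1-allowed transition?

(a)–(b): forbidden (ΔS, ΔL, ΔJ).
(a)–(c): forbidden (ΔS).
(a)–(d): forbidden (parity, ΔL, ΔJ).
(a)–(e): forbidden (parity).
(a)–(f): forbidden (parity).
(b)–(c): forbidden (parity, ΔL, ΔJ).
(b)–(d): forbidden (ΔS).
(b)–(e): forbidden (ΔS, ΔL, ΔJ).
(b)–(f): forbidden (ΔS, ΔL, ΔJ).
(c)–(d): forbidden (ΔS, ΔL, ΔJ).
(c)–(e): forbidden (ΔS).
(c)–(f): forbidden (ΔS).
(d)–(e): forbidden (parity, ΔL, ΔJ).
(d)–(f): forbidden (parity, ΔL, ΔJ).
(e)–(f): forbidden (parity).
Allowed pairs: 0 of 15.

0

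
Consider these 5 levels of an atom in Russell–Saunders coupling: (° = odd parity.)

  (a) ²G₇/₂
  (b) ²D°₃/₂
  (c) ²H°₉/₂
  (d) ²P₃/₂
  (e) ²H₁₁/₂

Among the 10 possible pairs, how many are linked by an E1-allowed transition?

3

(a)–(b): forbidden (ΔL, ΔJ).
(a)–(c): allowed.
(a)–(d): forbidden (parity, ΔL, ΔJ).
(a)–(e): forbidden (parity, ΔJ).
(b)–(c): forbidden (parity, ΔL, ΔJ).
(b)–(d): allowed.
(b)–(e): forbidden (ΔL, ΔJ).
(c)–(d): forbidden (ΔL, ΔJ).
(c)–(e): allowed.
(d)–(e): forbidden (parity, ΔL, ΔJ).
Allowed pairs: 3 of 10.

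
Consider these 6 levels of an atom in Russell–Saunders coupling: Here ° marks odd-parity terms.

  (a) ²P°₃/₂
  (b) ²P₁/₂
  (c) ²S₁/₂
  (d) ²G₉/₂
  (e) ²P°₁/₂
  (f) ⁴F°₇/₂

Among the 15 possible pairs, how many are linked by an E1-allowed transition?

4

(a)–(b): allowed.
(a)–(c): allowed.
(a)–(d): forbidden (ΔL, ΔJ).
(a)–(e): forbidden (parity).
(a)–(f): forbidden (parity, ΔS, ΔL, ΔJ).
(b)–(c): forbidden (parity).
(b)–(d): forbidden (parity, ΔL, ΔJ).
(b)–(e): allowed.
(b)–(f): forbidden (ΔS, ΔL, ΔJ).
(c)–(d): forbidden (parity, ΔL, ΔJ).
(c)–(e): allowed.
(c)–(f): forbidden (ΔS, ΔL, ΔJ).
(d)–(e): forbidden (ΔL, ΔJ).
(d)–(f): forbidden (ΔS).
(e)–(f): forbidden (parity, ΔS, ΔL, ΔJ).
Allowed pairs: 4 of 15.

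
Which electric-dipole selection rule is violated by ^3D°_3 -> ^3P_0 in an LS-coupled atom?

the ΔJ = 0, ±1 rule

Reading off the term symbols: S 1→1, L 2→1, J 3→0, parity odd→even.
Parity must change: odd → even — satisfied.
ΔJ = 0, ±1 (not J=0↔0): J: 3 → 0, ΔJ = -3 — violated.
ΔL = 0, ±1 (not L=0↔0): L: 2 → 1, ΔL = -1 — satisfied.
ΔS = 0: S: 1 → 1 — satisfied.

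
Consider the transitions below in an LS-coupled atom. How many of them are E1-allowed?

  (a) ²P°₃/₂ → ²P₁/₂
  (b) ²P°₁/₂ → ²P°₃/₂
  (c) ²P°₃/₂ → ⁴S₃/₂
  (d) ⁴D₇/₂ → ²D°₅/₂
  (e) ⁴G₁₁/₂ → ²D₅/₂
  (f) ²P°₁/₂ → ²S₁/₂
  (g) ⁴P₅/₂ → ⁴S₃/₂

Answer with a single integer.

2

(a) allowed
(b) forbidden (parity fails)
(c) forbidden (ΔS fails)
(d) forbidden (ΔS fails)
(e) forbidden (parity, ΔS, ΔL, ΔJ fail)
(f) allowed
(g) forbidden (parity fails)
Total allowed: 2 of 7.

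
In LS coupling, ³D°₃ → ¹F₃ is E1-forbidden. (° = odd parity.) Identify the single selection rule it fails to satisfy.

the ΔS = 0 rule

ΔS = 0: S: 1 → 0 — fails.
ΔL = 0, ±1 (not L=0↔0): L: 2 → 3, ΔL = +1 — passes.
ΔJ = 0, ±1 (not J=0↔0): J: 3 → 3, ΔJ = +0 — passes.
Parity must change: odd → even — passes.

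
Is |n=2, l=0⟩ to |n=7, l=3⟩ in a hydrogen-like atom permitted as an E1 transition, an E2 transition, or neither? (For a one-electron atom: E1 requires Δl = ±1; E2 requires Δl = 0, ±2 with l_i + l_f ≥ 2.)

Δl = 3 − 0 = +3; l_i + l_f = 3.
E1 (Δl = ±1): not satisfied.
E2 (Δl = 0,±2, l_i+l_f ≥ 2): not satisfied.

neither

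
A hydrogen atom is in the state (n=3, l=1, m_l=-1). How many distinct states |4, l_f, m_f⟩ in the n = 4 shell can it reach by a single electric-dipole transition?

4

E1 requires Δl = ±1, so l_f ∈ {0, 2}; with 0 ≤ l_f ≤ n_f−1 = 3, the allowed l_f values are {0, 2}.
For l_f = 0: m_f ∈ {m_i−1, m_i, m_i+1} ∩ [−0, 0] = {0} → 1 state.
For l_f = 2: m_f ∈ {m_i−1, m_i, m_i+1} ∩ [−2, 2] = {-2, -1, 0} → 3 states.
Total: 4.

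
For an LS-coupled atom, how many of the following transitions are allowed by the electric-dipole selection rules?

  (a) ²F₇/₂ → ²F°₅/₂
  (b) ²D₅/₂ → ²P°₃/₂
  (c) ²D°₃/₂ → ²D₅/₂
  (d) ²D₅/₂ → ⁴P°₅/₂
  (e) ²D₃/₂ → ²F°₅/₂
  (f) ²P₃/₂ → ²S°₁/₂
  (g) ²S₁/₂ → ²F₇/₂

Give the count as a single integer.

5

(a) allowed
(b) allowed
(c) allowed
(d) forbidden (ΔS fails)
(e) allowed
(f) allowed
(g) forbidden (parity, ΔL, ΔJ fail)
Total allowed: 5 of 7.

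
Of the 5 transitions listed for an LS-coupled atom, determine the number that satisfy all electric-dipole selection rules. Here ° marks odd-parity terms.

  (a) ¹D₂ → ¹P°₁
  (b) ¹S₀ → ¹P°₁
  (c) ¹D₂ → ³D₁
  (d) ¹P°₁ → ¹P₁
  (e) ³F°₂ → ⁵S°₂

3

(a) allowed
(b) allowed
(c) forbidden (parity, ΔS fail)
(d) allowed
(e) forbidden (parity, ΔS, ΔL fail)
Total allowed: 3 of 5.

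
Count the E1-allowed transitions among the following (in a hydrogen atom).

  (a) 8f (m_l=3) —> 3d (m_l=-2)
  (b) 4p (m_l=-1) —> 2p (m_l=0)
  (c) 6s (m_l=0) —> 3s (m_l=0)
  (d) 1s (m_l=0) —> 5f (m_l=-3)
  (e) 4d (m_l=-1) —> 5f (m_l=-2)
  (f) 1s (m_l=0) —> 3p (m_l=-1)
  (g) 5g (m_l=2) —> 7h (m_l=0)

2

(a) forbidden — Δm_l = -5 (E1 requires Δm_l = 0, ±1)
(b) forbidden — Δl = +0 (E1 requires Δl = ±1)
(c) forbidden — Δl = +0 (E1 requires Δl = ±1)
(d) forbidden — Δl = +3 (E1 requires Δl = ±1); Δm_l = -3 (E1 requires Δm_l = 0, ±1)
(e) allowed
(f) allowed
(g) forbidden — Δm_l = -2 (E1 requires Δm_l = 0, ±1)
Total allowed: 2 of 7.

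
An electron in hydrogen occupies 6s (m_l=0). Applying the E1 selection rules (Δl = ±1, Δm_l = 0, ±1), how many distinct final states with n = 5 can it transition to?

E1 requires Δl = ±1, so l_f ∈ {-1, 1}; with 0 ≤ l_f ≤ n_f−1 = 4, the allowed l_f values are {1}.
For l_f = 1: m_f ∈ {m_i−1, m_i, m_i+1} ∩ [−1, 1] = {-1, 0, 1} → 3 states.
Total: 3.

3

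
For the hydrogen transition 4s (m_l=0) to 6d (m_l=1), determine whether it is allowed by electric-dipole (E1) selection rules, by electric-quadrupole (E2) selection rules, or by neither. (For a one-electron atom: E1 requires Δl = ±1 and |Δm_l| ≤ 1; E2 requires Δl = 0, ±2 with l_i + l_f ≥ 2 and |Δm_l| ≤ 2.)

Δl = 2 − 0 = +2; l_i + l_f = 2.
Δm_l = +1.
E1 (Δl = ±1, |Δm_l| ≤ 1): not satisfied.
E2 (Δl = 0,±2, l_i+l_f ≥ 2, |Δm_l| ≤ 2): satisfied.

E2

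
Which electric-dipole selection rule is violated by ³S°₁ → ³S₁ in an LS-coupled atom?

Reading off the term symbols: S 1→1, L 0→0, J 1→1, parity odd→even.
Parity must change: odd → even — satisfied.
ΔS = 0: S: 1 → 1 — satisfied.
ΔL = 0, ±1 (not L=0↔0): L: 0 → 0, ΔL = +0 — violated.
ΔJ = 0, ±1 (not J=0↔0): J: 1 → 1, ΔJ = +0 — satisfied.

the L=0 ↔ L=0 exclusion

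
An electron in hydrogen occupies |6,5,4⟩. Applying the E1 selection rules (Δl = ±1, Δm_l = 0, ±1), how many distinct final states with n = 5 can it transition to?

E1 requires Δl = ±1, so l_f ∈ {4, 6}; with 0 ≤ l_f ≤ n_f−1 = 4, the allowed l_f values are {4}.
For l_f = 4: m_f ∈ {m_i−1, m_i, m_i+1} ∩ [−4, 4] = {3, 4} → 2 states.
Total: 2.

2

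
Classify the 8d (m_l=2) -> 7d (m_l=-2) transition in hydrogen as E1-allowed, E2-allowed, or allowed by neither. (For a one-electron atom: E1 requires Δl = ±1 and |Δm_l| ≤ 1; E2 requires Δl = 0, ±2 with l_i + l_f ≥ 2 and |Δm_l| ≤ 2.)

neither

Δl = 2 − 2 = +0; l_i + l_f = 4.
Δm_l = -4.
E1 (Δl = ±1, |Δm_l| ≤ 1): not satisfied.
E2 (Δl = 0,±2, l_i+l_f ≥ 2, |Δm_l| ≤ 2): not satisfied.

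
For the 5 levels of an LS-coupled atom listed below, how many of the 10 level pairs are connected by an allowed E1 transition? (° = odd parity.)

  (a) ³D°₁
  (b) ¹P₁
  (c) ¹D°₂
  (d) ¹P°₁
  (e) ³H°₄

2

(a)–(b): forbidden (ΔS).
(a)–(c): forbidden (parity, ΔS).
(a)–(d): forbidden (parity, ΔS).
(a)–(e): forbidden (parity, ΔL, ΔJ).
(b)–(c): allowed.
(b)–(d): allowed.
(b)–(e): forbidden (ΔS, ΔL, ΔJ).
(c)–(d): forbidden (parity).
(c)–(e): forbidden (parity, ΔS, ΔL, ΔJ).
(d)–(e): forbidden (parity, ΔS, ΔL, ΔJ).
Allowed pairs: 2 of 10.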